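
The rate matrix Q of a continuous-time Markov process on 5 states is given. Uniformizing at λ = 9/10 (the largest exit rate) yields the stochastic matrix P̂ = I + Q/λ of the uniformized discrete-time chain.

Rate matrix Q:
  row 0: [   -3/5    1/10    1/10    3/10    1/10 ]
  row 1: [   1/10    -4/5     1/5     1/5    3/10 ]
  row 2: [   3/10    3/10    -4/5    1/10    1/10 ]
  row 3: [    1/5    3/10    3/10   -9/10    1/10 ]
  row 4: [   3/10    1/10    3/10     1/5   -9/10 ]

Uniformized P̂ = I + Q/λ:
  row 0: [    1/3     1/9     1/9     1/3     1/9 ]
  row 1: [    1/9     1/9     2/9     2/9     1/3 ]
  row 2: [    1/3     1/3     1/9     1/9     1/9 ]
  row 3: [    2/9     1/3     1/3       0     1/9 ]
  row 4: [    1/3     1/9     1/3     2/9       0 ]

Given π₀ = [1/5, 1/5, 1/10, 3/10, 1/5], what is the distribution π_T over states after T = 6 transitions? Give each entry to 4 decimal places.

t=0: π = [0.2000, 0.2000, 0.1000, 0.3000, 0.2000]
t=1: π = [0.2556, 0.2000, 0.2444, 0.1667, 0.1333]
t=2: π = [0.2704, 0.2025, 0.2000, 0.1864, 0.1407]
t=3: π = [0.2676, 0.1970, 0.2063, 0.1886, 0.1405]
t=4: π = [0.2686, 0.1989, 0.2061, 0.1871, 0.1393]
t=5: π = [0.2683, 0.1985, 0.2057, 0.1876, 0.1398]
t=6: π = [0.2684, 0.1985, 0.2059, 0.1875, 0.1397]

π = [0.2684, 0.1985, 0.2059, 0.1875, 0.1397]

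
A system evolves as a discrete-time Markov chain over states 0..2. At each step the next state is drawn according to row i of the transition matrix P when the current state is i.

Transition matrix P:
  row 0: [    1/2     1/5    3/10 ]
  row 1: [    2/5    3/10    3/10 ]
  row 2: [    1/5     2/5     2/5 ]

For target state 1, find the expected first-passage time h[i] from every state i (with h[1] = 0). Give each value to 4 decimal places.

h = [3.7500, 0.0000, 2.9167]

First-step conditioning: h[1] = 0; for i ≠ 1, h[i] = 1 + Σ_k P[i][k]·h[k].
  h[0] = 1 + 1/2·h[0] + 3/10·h[2]
  h[2] = 1 + 1/5·h[0] + 2/5·h[2]
Solving the 2×2 linear system over states ≠ 1 gives exactly h = [15/4, 0, 35/12] (h[1] = 0 is the target).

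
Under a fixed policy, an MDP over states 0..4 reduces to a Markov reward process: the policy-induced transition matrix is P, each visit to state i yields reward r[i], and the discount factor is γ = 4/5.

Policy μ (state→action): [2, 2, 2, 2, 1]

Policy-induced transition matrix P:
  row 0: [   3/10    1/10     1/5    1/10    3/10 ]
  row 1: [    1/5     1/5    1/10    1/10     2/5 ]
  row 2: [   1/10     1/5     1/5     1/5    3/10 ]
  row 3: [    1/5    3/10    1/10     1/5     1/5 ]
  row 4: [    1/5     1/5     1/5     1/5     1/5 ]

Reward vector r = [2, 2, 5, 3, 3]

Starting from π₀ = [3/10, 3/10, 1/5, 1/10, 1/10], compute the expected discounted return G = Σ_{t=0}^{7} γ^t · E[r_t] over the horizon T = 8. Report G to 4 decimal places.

t=0: π = [0.3000, 0.3000, 0.2000, 0.1000, 0.1000], E[r] = 2.8000, γ^t·E[r] = 2.800000, running G = 2.800000
t=1: π = [0.2100, 0.1800, 0.1600, 0.1400, 0.3100], E[r] = 2.9300, γ^t·E[r] = 2.344000, running G = 5.144000
t=2: π = [0.2050, 0.1930, 0.1680, 0.1610, 0.2730], E[r] = 2.9380, γ^t·E[r] = 1.880320, running G = 7.024320
t=3: π = [0.2037, 0.1956, 0.1646, 0.1602, 0.2759], E[r] = 2.9299, γ^t·E[r] = 1.500109, running G = 8.524429
t=4: π = [0.2039, 0.1957, 0.1644, 0.1601, 0.2760], E[r] = 2.9293, γ^t·E[r] = 1.199833, running G = 9.724262
t=5: π = [0.2039, 0.1956, 0.1644, 0.1600, 0.2760], E[r] = 2.9293, γ^t·E[r] = 0.959870, running G = 10.684132
t=6: π = [0.2040, 0.1956, 0.1644, 0.1600, 0.2760], E[r] = 2.9293, γ^t·E[r] = 0.767900, running G = 11.452032
t=7: π = [0.2040, 0.1956, 0.1644, 0.1600, 0.2760], E[r] = 2.9293, γ^t·E[r] = 0.614321, running G = 12.066353

G = 12.0664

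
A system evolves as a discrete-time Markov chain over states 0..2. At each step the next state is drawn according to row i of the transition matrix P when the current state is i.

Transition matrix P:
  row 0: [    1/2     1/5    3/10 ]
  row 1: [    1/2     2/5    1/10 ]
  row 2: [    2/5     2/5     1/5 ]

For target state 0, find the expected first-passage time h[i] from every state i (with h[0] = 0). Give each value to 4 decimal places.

h = [0.0000, 2.0455, 2.2727]

First-step conditioning: h[0] = 0; for i ≠ 0, h[i] = 1 + Σ_k P[i][k]·h[k].
  h[1] = 1 + 2/5·h[1] + 1/10·h[2]
  h[2] = 1 + 2/5·h[1] + 1/5·h[2]
Solving the 2×2 linear system over states ≠ 0 gives exactly h = [0, 45/22, 25/11] (h[0] = 0 is the target).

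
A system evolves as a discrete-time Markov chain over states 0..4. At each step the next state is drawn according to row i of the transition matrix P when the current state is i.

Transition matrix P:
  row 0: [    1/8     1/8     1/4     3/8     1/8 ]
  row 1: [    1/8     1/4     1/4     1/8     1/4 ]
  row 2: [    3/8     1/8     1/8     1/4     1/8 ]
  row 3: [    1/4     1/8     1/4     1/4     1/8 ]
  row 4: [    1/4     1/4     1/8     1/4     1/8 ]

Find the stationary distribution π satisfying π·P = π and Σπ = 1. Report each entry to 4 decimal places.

Balance equations π_j = Σ_i π_i·P[i][j]:
  π_0 = 1/8·π_0 + 1/8·π_1 + 3/8·π_2 + 1/4·π_3 + 1/4·π_4
  π_1 = 1/8·π_0 + 1/4·π_1 + 1/8·π_2 + 1/8·π_3 + 1/4·π_4
  π_2 = 1/4·π_0 + 1/4·π_1 + 1/8·π_2 + 1/4·π_3 + 1/8·π_4
  π_3 = 3/8·π_0 + 1/8·π_1 + 1/4·π_2 + 1/4·π_3 + 1/4·π_4
  normalize: π_0 + π_1 + π_2 + π_3 + π_4 = 1
Solving the linear system gives exactly π = [337/1485, 9/55, 34/165, 383/1485, 8/55].

π = [0.2269, 0.1636, 0.2061, 0.2579, 0.1455]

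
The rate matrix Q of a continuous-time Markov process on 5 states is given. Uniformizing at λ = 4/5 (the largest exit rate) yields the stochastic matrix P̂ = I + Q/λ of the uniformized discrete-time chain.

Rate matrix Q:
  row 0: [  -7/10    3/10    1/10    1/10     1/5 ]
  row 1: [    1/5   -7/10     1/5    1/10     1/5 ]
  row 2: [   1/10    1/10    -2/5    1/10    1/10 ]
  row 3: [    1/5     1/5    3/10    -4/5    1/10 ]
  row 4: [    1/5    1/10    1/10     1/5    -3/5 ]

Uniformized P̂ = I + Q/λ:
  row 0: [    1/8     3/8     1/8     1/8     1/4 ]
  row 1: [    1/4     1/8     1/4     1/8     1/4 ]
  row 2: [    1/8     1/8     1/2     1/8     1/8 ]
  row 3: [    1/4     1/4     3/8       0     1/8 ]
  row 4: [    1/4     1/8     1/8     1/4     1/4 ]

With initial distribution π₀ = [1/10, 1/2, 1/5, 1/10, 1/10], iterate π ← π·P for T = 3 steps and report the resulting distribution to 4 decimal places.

t=0: π = [0.1000, 0.5000, 0.2000, 0.1000, 0.1000]
t=1: π = [0.2125, 0.1625, 0.2875, 0.1250, 0.2125]
t=2: π = [0.1875, 0.1938, 0.2844, 0.1359, 0.1984]
t=3: π = [0.1910, 0.1889, 0.2898, 0.1328, 0.1975]

π = [0.1910, 0.1889, 0.2898, 0.1328, 0.1975]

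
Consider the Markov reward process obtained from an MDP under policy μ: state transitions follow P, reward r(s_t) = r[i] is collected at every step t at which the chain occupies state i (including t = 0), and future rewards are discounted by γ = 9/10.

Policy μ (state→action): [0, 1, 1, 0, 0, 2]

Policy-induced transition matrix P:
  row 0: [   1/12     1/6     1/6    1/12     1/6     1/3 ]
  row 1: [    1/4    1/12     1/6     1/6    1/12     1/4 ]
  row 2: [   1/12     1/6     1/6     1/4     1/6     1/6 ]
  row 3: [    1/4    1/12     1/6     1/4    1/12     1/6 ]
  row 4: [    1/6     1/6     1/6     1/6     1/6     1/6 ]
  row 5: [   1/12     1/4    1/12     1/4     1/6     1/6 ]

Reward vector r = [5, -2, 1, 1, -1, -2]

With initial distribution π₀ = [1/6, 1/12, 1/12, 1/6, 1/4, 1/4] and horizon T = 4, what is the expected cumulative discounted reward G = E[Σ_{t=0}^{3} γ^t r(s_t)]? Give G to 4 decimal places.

G = 0.7480

t=0: π = [0.1667, 0.0833, 0.0833, 0.1667, 0.2500, 0.2500], E[r] = 0.1667, γ^t·E[r] = 0.166667, running G = 0.166667
t=1: π = [0.1458, 0.1667, 0.1458, 0.1944, 0.1458, 0.2014], E[r] = 0.1875, γ^t·E[r] = 0.168750, running G = 0.335417
t=2: π = [0.1557, 0.1534, 0.1499, 0.1997, 0.1366, 0.2049], E[r] = 0.2749, γ^t·E[r] = 0.222656, running G = 0.558073
t=3: π = [0.1535, 0.1543, 0.1496, 0.1999, 0.1372, 0.2054], E[r] = 0.2606, γ^t·E[r] = 0.189949, running G = 0.748022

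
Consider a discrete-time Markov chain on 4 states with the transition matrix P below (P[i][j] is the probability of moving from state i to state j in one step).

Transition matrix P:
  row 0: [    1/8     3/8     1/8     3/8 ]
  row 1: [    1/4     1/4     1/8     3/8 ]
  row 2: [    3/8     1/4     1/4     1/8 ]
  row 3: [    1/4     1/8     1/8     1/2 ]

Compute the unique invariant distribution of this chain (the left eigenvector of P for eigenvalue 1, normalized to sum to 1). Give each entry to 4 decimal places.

π = [0.2381, 0.2313, 0.1429, 0.3878]

Balance equations π_j = Σ_i π_i·P[i][j]:
  π_0 = 1/8·π_0 + 1/4·π_1 + 3/8·π_2 + 1/4·π_3
  π_1 = 3/8·π_0 + 1/4·π_1 + 1/4·π_2 + 1/8·π_3
  π_2 = 1/8·π_0 + 1/8·π_1 + 1/4·π_2 + 1/8·π_3
  normalize: π_0 + π_1 + π_2 + π_3 = 1
Solving the linear system gives exactly π = [5/21, 34/147, 1/7, 19/49].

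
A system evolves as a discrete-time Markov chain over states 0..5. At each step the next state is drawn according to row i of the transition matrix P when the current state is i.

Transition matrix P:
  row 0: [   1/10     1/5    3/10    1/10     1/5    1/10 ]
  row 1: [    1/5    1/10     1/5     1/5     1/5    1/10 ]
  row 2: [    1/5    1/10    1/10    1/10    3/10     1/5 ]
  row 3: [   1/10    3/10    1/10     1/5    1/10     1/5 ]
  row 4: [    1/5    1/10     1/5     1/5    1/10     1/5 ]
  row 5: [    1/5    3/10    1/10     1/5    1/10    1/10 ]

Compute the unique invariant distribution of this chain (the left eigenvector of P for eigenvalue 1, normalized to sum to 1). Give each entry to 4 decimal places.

π = [0.1667, 0.1800, 0.1682, 0.1665, 0.1683, 0.1503]

Balance equations π_j = Σ_i π_i·P[i][j]:
  π_0 = 1/10·π_0 + 1/5·π_1 + 1/5·π_2 + 1/10·π_3 + 1/5·π_4 + 1/5·π_5
  π_1 = 1/5·π_0 + 1/10·π_1 + 1/10·π_2 + 3/10·π_3 + 1/10·π_4 + 3/10·π_5
  π_2 = 3/10·π_0 + 1/5·π_1 + 1/10·π_2 + 1/10·π_3 + 1/5·π_4 + 1/10·π_5
  π_3 = 1/10·π_0 + 1/5·π_1 + 1/10·π_2 + 1/5·π_3 + 1/5·π_4 + 1/5·π_5
  π_4 = 1/5·π_0 + 1/5·π_1 + 3/10·π_2 + 1/10·π_3 + 1/10·π_4 + 1/10·π_5
  normalize: π_0 + π_1 + π_2 + π_3 + π_4 + π_5 = 1
Solving the linear system gives exactly π = [22161/132955, 23936/132955, 22359/132955, 22139/132955, 22377/132955, 19983/132955].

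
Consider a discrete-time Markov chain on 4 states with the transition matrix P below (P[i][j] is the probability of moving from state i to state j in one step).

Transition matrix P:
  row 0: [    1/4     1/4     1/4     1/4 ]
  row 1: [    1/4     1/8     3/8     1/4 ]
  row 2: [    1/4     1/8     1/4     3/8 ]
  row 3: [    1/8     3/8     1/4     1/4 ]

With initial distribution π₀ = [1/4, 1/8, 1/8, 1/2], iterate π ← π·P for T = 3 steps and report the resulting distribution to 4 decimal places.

t=0: π = [0.2500, 0.1250, 0.1250, 0.5000]
t=1: π = [0.1875, 0.2813, 0.2656, 0.2656]
t=2: π = [0.2168, 0.2148, 0.2852, 0.2832]
t=3: π = [0.2146, 0.2229, 0.2769, 0.2856]

π = [0.2146, 0.2229, 0.2769, 0.2856]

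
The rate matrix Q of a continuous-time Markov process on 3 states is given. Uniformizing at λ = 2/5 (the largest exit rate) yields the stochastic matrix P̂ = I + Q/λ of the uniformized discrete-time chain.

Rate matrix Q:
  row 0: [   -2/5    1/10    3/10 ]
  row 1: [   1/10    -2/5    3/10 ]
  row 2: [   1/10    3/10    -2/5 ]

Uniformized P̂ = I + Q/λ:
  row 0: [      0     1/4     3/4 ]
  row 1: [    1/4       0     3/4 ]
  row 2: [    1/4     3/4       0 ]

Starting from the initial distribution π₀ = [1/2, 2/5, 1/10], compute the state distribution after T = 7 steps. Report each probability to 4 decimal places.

π = [0.2000, 0.3276, 0.4724]

t=0: π = [0.5000, 0.4000, 0.1000]
t=1: π = [0.1250, 0.2000, 0.6750]
t=2: π = [0.2188, 0.5375, 0.2438]
t=3: π = [0.1953, 0.2375, 0.5672]
t=4: π = [0.2012, 0.4742, 0.3246]
t=5: π = [0.1997, 0.2938, 0.5065]
t=6: π = [0.2001, 0.4298, 0.3701]
t=7: π = [0.2000, 0.3276, 0.4724]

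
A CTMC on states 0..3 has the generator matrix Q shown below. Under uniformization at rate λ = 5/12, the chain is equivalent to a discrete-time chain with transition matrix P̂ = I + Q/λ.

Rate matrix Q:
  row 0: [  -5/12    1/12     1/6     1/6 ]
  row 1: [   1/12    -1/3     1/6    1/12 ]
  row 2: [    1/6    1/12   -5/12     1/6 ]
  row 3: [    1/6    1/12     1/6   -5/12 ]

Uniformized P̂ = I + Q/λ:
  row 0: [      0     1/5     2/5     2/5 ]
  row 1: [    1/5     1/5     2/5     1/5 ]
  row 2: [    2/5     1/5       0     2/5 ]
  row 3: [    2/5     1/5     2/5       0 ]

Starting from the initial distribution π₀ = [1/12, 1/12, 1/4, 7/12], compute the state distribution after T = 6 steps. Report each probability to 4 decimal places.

π = [0.2562, 0.2000, 0.2856, 0.2582]

t=0: π = [0.0833, 0.0833, 0.2500, 0.5833]
t=1: π = [0.3500, 0.2000, 0.3000, 0.1500]
t=2: π = [0.2200, 0.2000, 0.2800, 0.3000]
t=3: π = [0.2720, 0.2000, 0.2880, 0.2400]
t=4: π = [0.2512, 0.2000, 0.2848, 0.2640]
t=5: π = [0.2595, 0.2000, 0.2861, 0.2544]
t=6: π = [0.2562, 0.2000, 0.2856, 0.2582]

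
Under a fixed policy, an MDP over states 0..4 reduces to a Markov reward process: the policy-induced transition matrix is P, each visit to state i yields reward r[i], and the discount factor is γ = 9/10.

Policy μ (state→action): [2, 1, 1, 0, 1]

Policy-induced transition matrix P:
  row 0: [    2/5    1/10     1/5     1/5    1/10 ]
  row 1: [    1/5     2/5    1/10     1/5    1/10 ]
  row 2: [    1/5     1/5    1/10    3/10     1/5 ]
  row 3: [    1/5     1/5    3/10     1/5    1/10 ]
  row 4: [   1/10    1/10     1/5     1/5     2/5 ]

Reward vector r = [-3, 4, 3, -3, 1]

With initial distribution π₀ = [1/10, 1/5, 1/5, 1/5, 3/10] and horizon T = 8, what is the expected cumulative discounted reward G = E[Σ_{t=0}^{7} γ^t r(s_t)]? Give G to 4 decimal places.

t=0: π = [0.1000, 0.2000, 0.2000, 0.2000, 0.3000], E[r] = 0.8000, γ^t·E[r] = 0.800000, running G = 0.800000
t=1: π = [0.1900, 0.2000, 0.1800, 0.2200, 0.2100], E[r] = 0.3200, γ^t·E[r] = 0.288000, running G = 1.088000
t=2: π = [0.2170, 0.2000, 0.1840, 0.2180, 0.1810], E[r] = 0.2280, γ^t·E[r] = 0.184680, running G = 1.272680
t=3: π = [0.2253, 0.2002, 0.1834, 0.2184, 0.1727], E[r] = 0.1926, γ^t·E[r] = 0.140405, running G = 1.413085
t=4: π = [0.2278, 0.2002, 0.1835, 0.2183, 0.1702], E[r] = 0.1832, γ^t·E[r] = 0.120171, running G = 1.533257
t=5: π = [0.2285, 0.2003, 0.1835, 0.2183, 0.1694], E[r] = 0.1801, γ^t·E[r] = 0.106360, running G = 1.639617
t=6: π = [0.2288, 0.2003, 0.1835, 0.2183, 0.1692], E[r] = 0.1792, γ^t·E[r] = 0.095253, running G = 1.734870
t=7: π = [0.2288, 0.2003, 0.1835, 0.2183, 0.1691], E[r] = 0.1790, γ^t·E[r] = 0.085598, running G = 1.820468

G = 1.8205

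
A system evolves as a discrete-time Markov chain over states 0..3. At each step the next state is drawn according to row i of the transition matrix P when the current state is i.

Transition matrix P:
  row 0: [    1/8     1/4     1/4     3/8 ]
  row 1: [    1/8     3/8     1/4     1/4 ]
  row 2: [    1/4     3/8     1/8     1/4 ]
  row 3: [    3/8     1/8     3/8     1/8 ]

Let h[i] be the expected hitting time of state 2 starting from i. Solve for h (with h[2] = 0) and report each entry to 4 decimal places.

First-step conditioning: h[2] = 0; for i ≠ 2, h[i] = 1 + Σ_k P[i][k]·h[k].
  h[0] = 1 + 1/8·h[0] + 1/4·h[1] + 3/8·h[3]
  h[1] = 1 + 1/8·h[0] + 3/8·h[1] + 1/4·h[3]
  h[3] = 1 + 3/8·h[0] + 1/8·h[1] + 1/8·h[3]
Solving the 3×3 linear system over states ≠ 2 gives exactly h = [552/157, 560/157, 0, 496/157] (h[2] = 0 is the target).

h = [3.5159, 3.5669, 0.0000, 3.1592]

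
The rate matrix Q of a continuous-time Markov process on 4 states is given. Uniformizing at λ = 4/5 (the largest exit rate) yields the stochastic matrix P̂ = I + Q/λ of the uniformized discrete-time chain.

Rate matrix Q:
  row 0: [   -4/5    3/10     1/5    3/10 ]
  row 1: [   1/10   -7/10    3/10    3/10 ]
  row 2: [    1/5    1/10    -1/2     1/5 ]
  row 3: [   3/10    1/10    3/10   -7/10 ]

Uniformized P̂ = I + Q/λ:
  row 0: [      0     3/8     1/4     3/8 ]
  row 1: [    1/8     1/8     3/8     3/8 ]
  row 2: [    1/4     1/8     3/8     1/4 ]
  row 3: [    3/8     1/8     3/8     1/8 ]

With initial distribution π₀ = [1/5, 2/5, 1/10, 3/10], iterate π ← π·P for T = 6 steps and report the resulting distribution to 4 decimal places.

t=0: π = [0.2000, 0.4000, 0.1000, 0.3000]
t=1: π = [0.1875, 0.1750, 0.3500, 0.2875]
t=2: π = [0.2172, 0.1719, 0.3516, 0.2594]
t=3: π = [0.2066, 0.1793, 0.3479, 0.2662]
t=4: π = [0.2092, 0.1767, 0.3492, 0.2650]
t=5: π = [0.2087, 0.1773, 0.3488, 0.2651]
t=6: π = [0.2088, 0.1772, 0.3489, 0.2651]

π = [0.2088, 0.1772, 0.3489, 0.2651]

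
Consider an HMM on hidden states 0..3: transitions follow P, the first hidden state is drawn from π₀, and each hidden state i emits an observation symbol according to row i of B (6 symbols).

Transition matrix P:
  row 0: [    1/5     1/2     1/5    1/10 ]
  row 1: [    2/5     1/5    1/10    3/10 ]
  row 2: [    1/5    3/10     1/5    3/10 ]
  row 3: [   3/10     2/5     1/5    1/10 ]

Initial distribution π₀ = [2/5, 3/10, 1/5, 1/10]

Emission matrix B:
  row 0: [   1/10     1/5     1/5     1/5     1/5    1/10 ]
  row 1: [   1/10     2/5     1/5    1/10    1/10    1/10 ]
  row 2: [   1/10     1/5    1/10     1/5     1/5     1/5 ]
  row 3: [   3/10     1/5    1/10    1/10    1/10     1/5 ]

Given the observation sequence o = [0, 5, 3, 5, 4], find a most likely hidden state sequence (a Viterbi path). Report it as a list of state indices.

path = [0, 1, 0, 1, 0]

t=0: δ = [4.000e-02, 3.000e-02, 2.000e-02, 3.000e-02]  (obs o_0=0)
t=1: δ = [1.200e-03, 2.000e-03, 1.600e-03, 1.800e-03]  ψ = [1, 0, 0, 1]  (obs o_1=5)
t=2: δ = [1.600e-04, 7.200e-05, 7.200e-05, 6.000e-05]  ψ = [1, 3, 3, 1]  (obs o_2=3)
t=3: δ = [3.200e-06, 8.000e-06, 6.400e-06, 4.320e-06]  ψ = [0, 0, 0, 1]  (obs o_3=5)
t=4: δ = [6.400e-07, 1.920e-07, 2.560e-07, 2.400e-07]  ψ = [1, 2, 2, 1]  (obs o_4=4)
backtrack: best end state = 0; path = [0, 1, 0, 1, 0]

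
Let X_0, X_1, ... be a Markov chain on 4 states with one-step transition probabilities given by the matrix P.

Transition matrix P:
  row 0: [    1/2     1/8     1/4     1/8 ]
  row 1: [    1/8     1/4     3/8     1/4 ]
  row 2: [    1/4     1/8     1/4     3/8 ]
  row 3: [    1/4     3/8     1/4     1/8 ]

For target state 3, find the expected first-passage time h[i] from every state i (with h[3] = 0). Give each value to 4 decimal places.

h = [4.7660, 3.9149, 3.5745, 0.0000]

First-step conditioning: h[3] = 0; for i ≠ 3, h[i] = 1 + Σ_k P[i][k]·h[k].
  h[0] = 1 + 1/2·h[0] + 1/8·h[1] + 1/4·h[2]
  h[1] = 1 + 1/8·h[0] + 1/4·h[1] + 3/8·h[2]
  h[2] = 1 + 1/4·h[0] + 1/8·h[1] + 1/4·h[2]
Solving the 3×3 linear system over states ≠ 3 gives exactly h = [224/47, 184/47, 168/47, 0] (h[3] = 0 is the target).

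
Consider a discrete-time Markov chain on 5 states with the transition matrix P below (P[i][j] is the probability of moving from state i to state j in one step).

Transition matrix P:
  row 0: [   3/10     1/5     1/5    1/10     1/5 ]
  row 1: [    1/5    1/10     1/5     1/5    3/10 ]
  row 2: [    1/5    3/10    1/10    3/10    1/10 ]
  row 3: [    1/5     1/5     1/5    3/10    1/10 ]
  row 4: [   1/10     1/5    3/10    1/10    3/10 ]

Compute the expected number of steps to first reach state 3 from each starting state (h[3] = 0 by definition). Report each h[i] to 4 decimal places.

h = [6.2337, 5.6551, 5.0596, 0.0000, 6.1032]

First-step conditioning: h[3] = 0; for i ≠ 3, h[i] = 1 + Σ_k P[i][k]·h[k].
  h[0] = 1 + 3/10·h[0] + 1/5·h[1] + 1/5·h[2] + 1/5·h[4]
  h[1] = 1 + 1/5·h[0] + 1/10·h[1] + 1/5·h[2] + 3/10·h[4]
  h[2] = 1 + 1/5·h[0] + 3/10·h[1] + 1/10·h[2] + 1/10·h[4]
  h[4] = 1 + 1/10·h[0] + 1/5·h[1] + 3/10·h[2] + 3/10·h[4]
Solving the 4×4 linear system over states ≠ 3 gives exactly h = [10990/1763, 9970/1763, 8920/1763, 0, 10760/1763] (h[3] = 0 is the target).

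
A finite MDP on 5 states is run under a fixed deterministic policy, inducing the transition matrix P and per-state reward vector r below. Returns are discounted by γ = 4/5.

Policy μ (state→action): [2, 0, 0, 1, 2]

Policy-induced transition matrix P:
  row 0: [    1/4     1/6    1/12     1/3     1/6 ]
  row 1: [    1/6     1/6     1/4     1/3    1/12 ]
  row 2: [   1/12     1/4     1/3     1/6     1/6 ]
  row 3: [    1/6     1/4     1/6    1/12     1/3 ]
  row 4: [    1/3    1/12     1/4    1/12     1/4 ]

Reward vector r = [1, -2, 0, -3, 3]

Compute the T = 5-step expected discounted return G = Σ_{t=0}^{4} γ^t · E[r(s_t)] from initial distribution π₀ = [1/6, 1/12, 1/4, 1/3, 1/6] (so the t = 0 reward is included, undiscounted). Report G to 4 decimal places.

t=0: π = [0.1667, 0.0833, 0.2500, 0.3333, 0.1667], E[r] = -0.5000, γ^t·E[r] = -0.500000, running G = -0.500000
t=1: π = [0.1875, 0.2014, 0.2153, 0.1667, 0.2292], E[r] = -0.0278, γ^t·E[r] = -0.022222, running G = -0.522222
t=2: π = [0.2025, 0.1794, 0.2228, 0.1985, 0.1968], E[r] = -0.1615, γ^t·E[r] = -0.103333, running G = -0.625556
t=3: π = [0.1978, 0.1854, 0.2183, 0.1974, 0.2012], E[r] = -0.1616, γ^t·E[r] = -0.082716, running G = -0.708272
t=4: π = [0.1985, 0.1845, 0.2188, 0.1973, 0.2009], E[r] = -0.1599, γ^t·E[r] = -0.065481, running G = -0.773753

G = -0.7738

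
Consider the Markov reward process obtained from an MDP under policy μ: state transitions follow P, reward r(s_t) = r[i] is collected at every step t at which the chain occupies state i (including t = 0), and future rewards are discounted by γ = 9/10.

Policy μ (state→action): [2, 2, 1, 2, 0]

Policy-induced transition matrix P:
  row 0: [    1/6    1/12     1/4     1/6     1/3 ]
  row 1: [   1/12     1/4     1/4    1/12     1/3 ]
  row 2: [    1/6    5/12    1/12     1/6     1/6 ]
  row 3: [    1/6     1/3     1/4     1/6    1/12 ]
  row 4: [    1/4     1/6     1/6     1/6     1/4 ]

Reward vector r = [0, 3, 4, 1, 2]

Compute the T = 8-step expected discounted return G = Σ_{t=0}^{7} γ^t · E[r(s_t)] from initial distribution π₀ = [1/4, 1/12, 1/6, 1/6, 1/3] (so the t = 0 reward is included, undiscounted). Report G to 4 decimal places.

G = 11.8199

t=0: π = [0.2500, 0.0833, 0.1667, 0.1667, 0.3333], E[r] = 1.7500, γ^t·E[r] = 1.750000, running G = 1.750000
t=1: π = [0.1875, 0.2222, 0.1944, 0.1597, 0.2361], E[r] = 2.0764, γ^t·E[r] = 1.868750, running G = 3.618750
t=2: π = [0.1678, 0.2448, 0.1979, 0.1481, 0.2413], E[r] = 2.1568, γ^t·E[r] = 1.747031, running G = 5.365781
t=3: π = [0.1664, 0.2473, 0.1969, 0.1463, 0.2432], E[r] = 2.1620, γ^t·E[r] = 1.576125, running G = 6.941906
t=4: π = [0.1663, 0.2470, 0.1969, 0.1461, 0.2437], E[r] = 2.1621, γ^t·E[r] = 1.418568, running G = 8.360474
t=5: π = [0.1664, 0.2470, 0.1969, 0.1461, 0.2437], E[r] = 2.1618, γ^t·E[r] = 1.276550, running G = 9.637024
t=6: π = [0.1664, 0.2469, 0.1969, 0.1461, 0.2437], E[r] = 2.1618, γ^t·E[r] = 1.148886, running G = 10.785911
t=7: π = [0.1664, 0.2469, 0.1969, 0.1461, 0.2437], E[r] = 2.1618, γ^t·E[r] = 1.033995, running G = 11.819905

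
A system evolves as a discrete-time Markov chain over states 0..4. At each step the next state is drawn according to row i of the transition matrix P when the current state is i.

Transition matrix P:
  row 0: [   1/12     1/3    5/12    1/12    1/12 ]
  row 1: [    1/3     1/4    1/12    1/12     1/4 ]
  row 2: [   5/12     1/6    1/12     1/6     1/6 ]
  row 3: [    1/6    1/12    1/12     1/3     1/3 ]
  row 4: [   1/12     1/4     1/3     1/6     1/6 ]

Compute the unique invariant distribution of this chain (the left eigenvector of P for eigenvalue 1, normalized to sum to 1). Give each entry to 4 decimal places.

π = [0.2211, 0.2254, 0.2052, 0.1554, 0.1929]

Balance equations π_j = Σ_i π_i·P[i][j]:
  π_0 = 1/12·π_0 + 1/3·π_1 + 5/12·π_2 + 1/6·π_3 + 1/12·π_4
  π_1 = 1/3·π_0 + 1/4·π_1 + 1/6·π_2 + 1/12·π_3 + 1/4·π_4
  π_2 = 5/12·π_0 + 1/12·π_1 + 1/12·π_2 + 1/12·π_3 + 1/3·π_4
  π_3 = 1/12·π_0 + 1/12·π_1 + 1/6·π_2 + 1/3·π_3 + 1/6·π_4
  normalize: π_0 + π_1 + π_2 + π_3 + π_4 = 1
Solving the linear system gives exactly π = [2224/10061, 2268/10061, 2065/10061, 1563/10061, 1941/10061].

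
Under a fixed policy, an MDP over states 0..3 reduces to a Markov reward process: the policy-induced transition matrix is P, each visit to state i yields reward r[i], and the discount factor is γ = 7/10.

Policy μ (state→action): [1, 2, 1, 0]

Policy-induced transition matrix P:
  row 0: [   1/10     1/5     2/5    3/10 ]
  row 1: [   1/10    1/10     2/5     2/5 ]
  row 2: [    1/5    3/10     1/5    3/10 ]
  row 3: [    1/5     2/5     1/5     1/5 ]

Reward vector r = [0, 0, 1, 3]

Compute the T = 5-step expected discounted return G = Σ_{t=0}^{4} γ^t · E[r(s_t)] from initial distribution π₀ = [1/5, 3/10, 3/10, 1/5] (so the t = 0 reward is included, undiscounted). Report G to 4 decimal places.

t=0: π = [0.2000, 0.3000, 0.3000, 0.2000], E[r] = 0.9000, γ^t·E[r] = 0.900000, running G = 0.900000
t=1: π = [0.1500, 0.2400, 0.3000, 0.3100], E[r] = 1.2300, γ^t·E[r] = 0.861000, running G = 1.761000
t=2: π = [0.1610, 0.2680, 0.2780, 0.2930], E[r] = 1.1570, γ^t·E[r] = 0.566930, running G = 2.327930
t=3: π = [0.1571, 0.2596, 0.2858, 0.2975], E[r] = 1.1783, γ^t·E[r] = 0.404157, running G = 2.732087
t=4: π = [0.1583, 0.2621, 0.2833, 0.2962], E[r] = 1.1720, γ^t·E[r] = 0.281390, running G = 3.013477

G = 3.0135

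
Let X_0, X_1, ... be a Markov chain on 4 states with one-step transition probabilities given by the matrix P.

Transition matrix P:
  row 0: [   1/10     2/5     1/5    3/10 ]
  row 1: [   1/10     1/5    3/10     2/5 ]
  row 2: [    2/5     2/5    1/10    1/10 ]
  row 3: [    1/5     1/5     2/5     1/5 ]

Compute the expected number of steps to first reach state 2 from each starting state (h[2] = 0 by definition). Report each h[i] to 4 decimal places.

First-step conditioning: h[2] = 0; for i ≠ 2, h[i] = 1 + Σ_k P[i][k]·h[k].
  h[0] = 1 + 1/10·h[0] + 2/5·h[1] + 3/10·h[3]
  h[1] = 1 + 1/10·h[0] + 1/5·h[1] + 2/5·h[3]
  h[3] = 1 + 1/5·h[0] + 1/5·h[1] + 1/5·h[3]
Solving the 3×3 linear system over states ≠ 2 gives exactly h = [670/193, 605/193, 0, 560/193] (h[2] = 0 is the target).

h = [3.4715, 3.1347, 0.0000, 2.9016]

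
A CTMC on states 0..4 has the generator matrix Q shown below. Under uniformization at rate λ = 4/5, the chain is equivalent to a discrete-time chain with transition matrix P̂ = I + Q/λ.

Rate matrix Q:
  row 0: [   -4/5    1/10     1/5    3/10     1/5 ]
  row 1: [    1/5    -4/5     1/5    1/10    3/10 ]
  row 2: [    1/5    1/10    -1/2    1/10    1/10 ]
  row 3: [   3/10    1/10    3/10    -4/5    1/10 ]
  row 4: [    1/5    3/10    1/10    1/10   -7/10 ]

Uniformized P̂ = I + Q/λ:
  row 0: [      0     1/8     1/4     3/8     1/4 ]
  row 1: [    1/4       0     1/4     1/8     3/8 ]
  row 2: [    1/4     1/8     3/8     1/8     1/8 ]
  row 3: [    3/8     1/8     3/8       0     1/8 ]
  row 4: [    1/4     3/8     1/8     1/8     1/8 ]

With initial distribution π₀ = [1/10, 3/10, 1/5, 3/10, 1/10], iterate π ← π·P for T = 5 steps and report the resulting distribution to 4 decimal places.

π = [0.2168, 0.1534, 0.2815, 0.1582, 0.1901]

t=0: π = [0.1000, 0.3000, 0.2000, 0.3000, 0.1000]
t=1: π = [0.2625, 0.1125, 0.3000, 0.1125, 0.2125]
t=2: π = [0.1984, 0.1641, 0.2750, 0.1766, 0.1859]
t=3: π = [0.2225, 0.1510, 0.2832, 0.1525, 0.1908]
t=4: π = [0.2135, 0.1538, 0.2806, 0.1615, 0.1906]
t=5: π = [0.2168, 0.1534, 0.2815, 0.1582, 0.1901]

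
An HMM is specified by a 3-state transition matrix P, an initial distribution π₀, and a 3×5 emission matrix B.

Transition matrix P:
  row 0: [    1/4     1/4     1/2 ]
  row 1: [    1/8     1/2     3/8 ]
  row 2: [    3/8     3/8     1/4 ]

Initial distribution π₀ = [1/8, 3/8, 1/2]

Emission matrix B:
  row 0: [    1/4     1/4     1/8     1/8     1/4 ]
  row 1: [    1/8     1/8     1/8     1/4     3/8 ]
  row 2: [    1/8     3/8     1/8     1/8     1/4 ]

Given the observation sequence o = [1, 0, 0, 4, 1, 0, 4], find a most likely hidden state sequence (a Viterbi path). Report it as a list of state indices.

t=0: δ = [3.125e-02, 4.688e-02, 1.875e-01]  (obs o_0=1)
t=1: δ = [1.758e-02, 8.789e-03, 5.859e-03]  ψ = [2, 2, 2]  (obs o_1=0)
t=2: δ = [1.099e-03, 5.493e-04, 1.099e-03]  ψ = [0, 0, 0]  (obs o_2=0)
t=3: δ = [1.030e-04, 1.545e-04, 1.373e-04]  ψ = [2, 2, 0]  (obs o_3=4)
t=4: δ = [1.287e-05, 9.656e-06, 2.173e-05]  ψ = [2, 1, 1]  (obs o_4=1)
t=5: δ = [2.037e-06, 1.018e-06, 8.047e-07]  ψ = [2, 2, 0]  (obs o_5=0)
t=6: δ = [1.273e-07, 1.910e-07, 2.546e-07]  ψ = [0, 0, 0]  (obs o_6=4)
backtrack: best end state = 2; path = [2, 0, 2, 1, 2, 0, 2]

path = [2, 0, 2, 1, 2, 0, 2]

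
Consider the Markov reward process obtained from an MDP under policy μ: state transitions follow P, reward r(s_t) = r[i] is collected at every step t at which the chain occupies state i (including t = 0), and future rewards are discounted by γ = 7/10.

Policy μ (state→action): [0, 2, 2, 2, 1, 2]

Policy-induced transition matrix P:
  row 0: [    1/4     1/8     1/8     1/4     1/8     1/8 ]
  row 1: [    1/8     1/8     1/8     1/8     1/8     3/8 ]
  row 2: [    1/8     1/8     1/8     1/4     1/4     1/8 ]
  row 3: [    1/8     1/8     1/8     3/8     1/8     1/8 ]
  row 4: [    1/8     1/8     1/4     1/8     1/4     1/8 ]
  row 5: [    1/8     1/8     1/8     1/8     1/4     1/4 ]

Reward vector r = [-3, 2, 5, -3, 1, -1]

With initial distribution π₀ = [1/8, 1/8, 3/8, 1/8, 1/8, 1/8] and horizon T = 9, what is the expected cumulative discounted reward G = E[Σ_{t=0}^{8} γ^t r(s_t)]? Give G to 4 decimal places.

t=0: π = [0.1250, 0.1250, 0.3750, 0.1250, 0.1250, 0.1250], E[r] = 1.3750, γ^t·E[r] = 1.375000, running G = 1.375000
t=1: π = [0.1406, 0.1250, 0.1406, 0.2188, 0.2031, 0.1719], E[r] = -0.0938, γ^t·E[r] = -0.065625, running G = 1.309375
t=2: π = [0.1426, 0.1250, 0.1504, 0.2148, 0.1895, 0.1777], E[r] = -0.0586, γ^t·E[r] = -0.028711, running G = 1.280664
t=3: π = [0.1428, 0.1250, 0.1487, 0.2153, 0.1897, 0.1785], E[r] = -0.0698, γ^t·E[r] = -0.023950, running G = 1.256714
t=4: π = [0.1429, 0.1250, 0.1487, 0.2153, 0.1896, 0.1786], E[r] = -0.0698, γ^t·E[r] = -0.016750, running G = 1.239964
t=5: π = [0.1429, 0.1250, 0.1487, 0.2153, 0.1896, 0.1786], E[r] = -0.0698, γ^t·E[r] = -0.011734, running G = 1.228230
t=6: π = [0.1429, 0.1250, 0.1487, 0.2153, 0.1896, 0.1786], E[r] = -0.0698, γ^t·E[r] = -0.008213, running G = 1.220017
t=7: π = [0.1429, 0.1250, 0.1487, 0.2153, 0.1896, 0.1786], E[r] = -0.0698, γ^t·E[r] = -0.005749, running G = 1.214268
t=8: π = [0.1429, 0.1250, 0.1487, 0.2153, 0.1896, 0.1786], E[r] = -0.0698, γ^t·E[r] = -0.004024, running G = 1.210244

G = 1.2102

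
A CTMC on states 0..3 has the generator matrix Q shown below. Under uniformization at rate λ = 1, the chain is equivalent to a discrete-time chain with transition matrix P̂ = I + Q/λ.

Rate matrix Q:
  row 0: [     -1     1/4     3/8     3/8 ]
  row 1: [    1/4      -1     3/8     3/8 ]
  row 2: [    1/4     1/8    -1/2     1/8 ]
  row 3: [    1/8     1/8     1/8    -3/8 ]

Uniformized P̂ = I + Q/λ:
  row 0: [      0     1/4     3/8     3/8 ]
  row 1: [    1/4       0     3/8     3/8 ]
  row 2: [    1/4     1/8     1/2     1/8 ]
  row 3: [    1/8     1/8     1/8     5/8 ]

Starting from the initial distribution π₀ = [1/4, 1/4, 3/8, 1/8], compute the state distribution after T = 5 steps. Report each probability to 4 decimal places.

t=0: π = [0.2500, 0.2500, 0.3750, 0.1250]
t=1: π = [0.1719, 0.1250, 0.3906, 0.3125]
t=2: π = [0.1680, 0.1309, 0.3457, 0.3555]
t=3: π = [0.1636, 0.1296, 0.3293, 0.3774]
t=4: π = [0.1619, 0.1292, 0.3218, 0.3870]
t=5: π = [0.1611, 0.1291, 0.3185, 0.3913]

π = [0.1611, 0.1291, 0.3185, 0.3913]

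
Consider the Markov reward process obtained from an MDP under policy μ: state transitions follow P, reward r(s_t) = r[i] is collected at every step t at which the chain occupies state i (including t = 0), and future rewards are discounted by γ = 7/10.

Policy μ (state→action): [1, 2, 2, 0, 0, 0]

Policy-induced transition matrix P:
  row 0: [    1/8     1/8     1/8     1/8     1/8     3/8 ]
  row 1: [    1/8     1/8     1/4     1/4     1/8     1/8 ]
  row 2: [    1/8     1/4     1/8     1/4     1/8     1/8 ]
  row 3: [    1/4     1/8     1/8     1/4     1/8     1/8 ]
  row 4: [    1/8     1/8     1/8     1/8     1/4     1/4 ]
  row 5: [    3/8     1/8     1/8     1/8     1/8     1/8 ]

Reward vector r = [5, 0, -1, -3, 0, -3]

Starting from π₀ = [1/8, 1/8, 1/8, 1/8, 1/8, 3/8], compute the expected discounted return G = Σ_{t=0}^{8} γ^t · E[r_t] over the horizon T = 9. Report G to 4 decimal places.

t=0: π = [0.1250, 0.1250, 0.1250, 0.1250, 0.1250, 0.3750], E[r] = -1.0000, γ^t·E[r] = -1.000000, running G = -1.000000
t=1: π = [0.2344, 0.1406, 0.1406, 0.1719, 0.1406, 0.1719], E[r] = 0.0000, γ^t·E[r] = 0.000000, running G = -1.000000
t=2: π = [0.1895, 0.1426, 0.1426, 0.1816, 0.1426, 0.2012], E[r] = -0.3438, γ^t·E[r] = -0.168438, running G = -1.168438
t=3: π = [0.1980, 0.1428, 0.1428, 0.1833, 0.1428, 0.1902], E[r] = -0.2734, γ^t·E[r] = -0.093789, running G = -1.262227
t=4: π = [0.1955, 0.1429, 0.1429, 0.1836, 0.1429, 0.1924], E[r] = -0.2935, γ^t·E[r] = -0.070459, running G = -1.332686
t=5: π = [0.1960, 0.1429, 0.1429, 0.1837, 0.1429, 0.1917], E[r] = -0.2888, γ^t·E[r] = -0.048542, running G = -1.381227
t=6: π = [0.1959, 0.1429, 0.1429, 0.1837, 0.1429, 0.1919], E[r] = -0.2900, γ^t·E[r] = -0.034122, running G = -1.415349
t=7: π = [0.1959, 0.1429, 0.1429, 0.1837, 0.1429, 0.1918], E[r] = -0.2897, γ^t·E[r] = -0.023861, running G = -1.439210
t=8: π = [0.1959, 0.1429, 0.1429, 0.1837, 0.1429, 0.1918], E[r] = -0.2898, γ^t·E[r] = -0.016707, running G = -1.455917

G = -1.4559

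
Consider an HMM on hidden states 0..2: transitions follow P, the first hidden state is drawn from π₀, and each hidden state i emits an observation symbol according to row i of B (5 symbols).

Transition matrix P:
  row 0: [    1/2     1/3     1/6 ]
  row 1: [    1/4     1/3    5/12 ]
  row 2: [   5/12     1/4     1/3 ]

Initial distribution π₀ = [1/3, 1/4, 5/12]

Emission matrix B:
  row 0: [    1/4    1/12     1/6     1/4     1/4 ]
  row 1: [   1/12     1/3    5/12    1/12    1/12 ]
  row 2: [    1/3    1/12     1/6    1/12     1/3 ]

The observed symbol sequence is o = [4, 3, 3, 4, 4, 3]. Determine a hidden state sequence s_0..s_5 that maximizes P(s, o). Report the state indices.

path = [2, 0, 0, 0, 0, 0]

t=0: δ = [8.333e-02, 2.083e-02, 1.389e-01]  (obs o_0=4)
t=1: δ = [1.447e-02, 2.894e-03, 3.858e-03]  ψ = [2, 2, 2]  (obs o_1=3)
t=2: δ = [1.808e-03, 4.019e-04, 2.009e-04]  ψ = [0, 0, 0]  (obs o_2=3)
t=3: δ = [2.261e-04, 5.023e-05, 1.005e-04]  ψ = [0, 0, 0]  (obs o_3=4)
t=4: δ = [2.826e-05, 6.279e-06, 1.256e-05]  ψ = [0, 0, 0]  (obs o_4=4)
t=5: δ = [3.532e-06, 7.849e-07, 3.925e-07]  ψ = [0, 0, 0]  (obs o_5=3)
backtrack: best end state = 0; path = [2, 0, 0, 0, 0, 0]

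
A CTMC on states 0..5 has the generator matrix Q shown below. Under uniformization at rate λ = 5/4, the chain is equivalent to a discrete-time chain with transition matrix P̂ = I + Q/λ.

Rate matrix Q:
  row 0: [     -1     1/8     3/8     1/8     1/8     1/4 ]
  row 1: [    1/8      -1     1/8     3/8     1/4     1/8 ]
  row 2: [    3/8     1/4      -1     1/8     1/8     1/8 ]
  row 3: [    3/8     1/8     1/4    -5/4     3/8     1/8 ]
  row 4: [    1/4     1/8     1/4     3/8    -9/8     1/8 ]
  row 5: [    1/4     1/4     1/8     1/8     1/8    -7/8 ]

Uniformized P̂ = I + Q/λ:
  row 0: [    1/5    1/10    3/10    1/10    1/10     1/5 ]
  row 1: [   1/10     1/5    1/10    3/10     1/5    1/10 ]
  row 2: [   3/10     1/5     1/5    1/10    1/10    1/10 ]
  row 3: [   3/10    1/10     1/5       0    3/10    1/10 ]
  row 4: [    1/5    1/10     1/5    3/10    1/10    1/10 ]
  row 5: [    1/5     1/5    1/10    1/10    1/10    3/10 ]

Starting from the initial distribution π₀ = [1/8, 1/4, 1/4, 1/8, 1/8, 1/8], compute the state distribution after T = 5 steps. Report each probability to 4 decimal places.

π = [0.2187, 0.1493, 0.1917, 0.1442, 0.1437, 0.1523]

t=0: π = [0.1250, 0.2500, 0.2500, 0.1250, 0.1250, 0.1250]
t=1: π = [0.2125, 0.1625, 0.1750, 0.1625, 0.1500, 0.1375]
t=2: π = [0.2175, 0.1475, 0.1913, 0.1463, 0.1488, 0.1488]
t=3: π = [0.2190, 0.1488, 0.1921, 0.1446, 0.1440, 0.1515]
t=4: π = [0.2188, 0.1492, 0.1919, 0.1441, 0.1438, 0.1522]
t=5: π = [0.2187, 0.1493, 0.1917, 0.1442, 0.1437, 0.1523]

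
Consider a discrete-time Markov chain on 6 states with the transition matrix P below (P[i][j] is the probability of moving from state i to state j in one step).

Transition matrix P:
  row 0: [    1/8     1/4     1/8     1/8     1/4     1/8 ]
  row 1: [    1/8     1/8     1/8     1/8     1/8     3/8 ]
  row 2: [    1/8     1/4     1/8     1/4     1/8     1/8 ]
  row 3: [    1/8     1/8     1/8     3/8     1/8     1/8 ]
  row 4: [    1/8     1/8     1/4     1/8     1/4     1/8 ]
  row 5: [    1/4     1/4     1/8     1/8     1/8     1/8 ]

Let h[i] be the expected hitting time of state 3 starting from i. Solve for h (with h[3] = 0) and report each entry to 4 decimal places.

h = [6.9684, 6.9835, 6.1110, 0.0000, 6.8593, 6.9820]

First-step conditioning: h[3] = 0; for i ≠ 3, h[i] = 1 + Σ_k P[i][k]·h[k].
  h[0] = 1 + 1/8·h[0] + 1/4·h[1] + 1/8·h[2] + 1/4·h[4] + 1/8·h[5]
  h[1] = 1 + 1/8·h[0] + 1/8·h[1] + 1/8·h[2] + 1/8·h[4] + 3/8·h[5]
  h[2] = 1 + 1/8·h[0] + 1/4·h[1] + 1/8·h[2] + 1/8·h[4] + 1/8·h[5]
  h[4] = 1 + 1/8·h[0] + 1/8·h[1] + 1/4·h[2] + 1/4·h[4] + 1/8·h[5]
  h[5] = 1 + 1/4·h[0] + 1/4·h[1] + 1/8·h[2] + 1/8·h[4] + 1/8·h[5]
Solving the 5×5 linear system over states ≠ 3 gives exactly h = [36800/5281, 36880/5281, 32272/5281, 0, 36224/5281, 36872/5281] (h[3] = 0 is the target).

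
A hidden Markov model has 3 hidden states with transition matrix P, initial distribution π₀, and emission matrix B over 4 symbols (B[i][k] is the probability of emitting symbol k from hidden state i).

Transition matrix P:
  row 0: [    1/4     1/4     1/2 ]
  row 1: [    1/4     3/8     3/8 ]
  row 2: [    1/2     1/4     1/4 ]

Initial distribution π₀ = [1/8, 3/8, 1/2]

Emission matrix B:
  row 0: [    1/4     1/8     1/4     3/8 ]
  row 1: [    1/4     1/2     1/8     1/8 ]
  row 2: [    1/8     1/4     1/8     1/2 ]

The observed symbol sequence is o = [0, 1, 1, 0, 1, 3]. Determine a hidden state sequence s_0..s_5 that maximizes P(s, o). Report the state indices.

t=0: δ = [3.125e-02, 9.375e-02, 6.250e-02]  (obs o_0=0)
t=1: δ = [3.906e-03, 1.758e-02, 8.789e-03]  ψ = [2, 1, 1]  (obs o_1=1)
t=2: δ = [5.493e-04, 3.296e-03, 1.648e-03]  ψ = [1, 1, 1]  (obs o_2=1)
t=3: δ = [2.060e-04, 3.090e-04, 1.545e-04]  ψ = [1, 1, 1]  (obs o_3=0)
t=4: δ = [9.656e-06, 5.794e-05, 2.897e-05]  ψ = [1, 1, 1]  (obs o_4=1)
t=5: δ = [5.431e-06, 2.716e-06, 1.086e-05]  ψ = [1, 1, 1]  (obs o_5=3)
backtrack: best end state = 2; path = [1, 1, 1, 1, 1, 2]

path = [1, 1, 1, 1, 1, 2]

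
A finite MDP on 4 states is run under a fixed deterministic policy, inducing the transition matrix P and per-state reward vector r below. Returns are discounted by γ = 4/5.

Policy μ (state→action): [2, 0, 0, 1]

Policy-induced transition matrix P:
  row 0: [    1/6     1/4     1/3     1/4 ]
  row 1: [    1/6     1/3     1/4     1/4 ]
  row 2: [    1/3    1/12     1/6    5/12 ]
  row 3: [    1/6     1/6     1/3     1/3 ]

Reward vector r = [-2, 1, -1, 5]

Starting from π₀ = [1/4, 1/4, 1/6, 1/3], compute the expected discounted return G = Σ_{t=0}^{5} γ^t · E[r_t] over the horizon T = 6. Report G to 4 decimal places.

G = 4.2029

t=0: π = [0.2500, 0.2500, 0.1667, 0.3333], E[r] = 1.2500, γ^t·E[r] = 1.250000, running G = 1.250000
t=1: π = [0.1944, 0.2153, 0.2847, 0.3056], E[r] = 1.0694, γ^t·E[r] = 0.855556, running G = 2.105556
t=2: π = [0.2141, 0.1950, 0.2679, 0.3229], E[r] = 1.1134, γ^t·E[r] = 0.712593, running G = 2.818148
t=3: π = [0.2113, 0.1947, 0.2724, 0.3216], E[r] = 1.1074, γ^t·E[r] = 0.567012, running G = 3.385160
t=4: π = [0.2121, 0.1940, 0.2717, 0.3222], E[r] = 1.1092, γ^t·E[r] = 0.454321, running G = 3.839481
t=5: π = [0.2120, 0.1940, 0.2719, 0.3221], E[r] = 1.1089, γ^t·E[r] = 0.363372, running G = 4.202854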